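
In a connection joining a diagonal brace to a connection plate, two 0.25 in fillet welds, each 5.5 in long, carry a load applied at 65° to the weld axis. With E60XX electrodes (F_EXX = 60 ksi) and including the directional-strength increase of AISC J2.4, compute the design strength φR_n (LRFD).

φR_n ≈ 75.1 kips

t_e = 0.707 × 0.25 = 0.1767 in; A_we = 0.1767 × 11 = 1.944 in².
Directional factor: 1.0 + 0.5 sin^1.5(65°) = 1.431.
F_nw = 0.6 × 60 × 1.431 = 51.53 ksi.
φR_n = 0.75 × 51.53 × 1.944 = 75.14 kips.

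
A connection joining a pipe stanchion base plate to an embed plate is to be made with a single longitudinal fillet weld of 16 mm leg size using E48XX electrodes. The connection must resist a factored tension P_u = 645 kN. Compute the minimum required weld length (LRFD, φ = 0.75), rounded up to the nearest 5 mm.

E48XX → F_EXX = 480 MPa.
Throat t_e = 0.707 × 16 = 11.31 mm.
φr_n = 0.75 × 0.6 × 480 × 11.31 × 10⁻³ = 2.443 kN/mm.
L_req = P_u / φr_n = 645 / 2.443 = 264 mm total.
Round up → use L = 265 mm.

L = 265 mm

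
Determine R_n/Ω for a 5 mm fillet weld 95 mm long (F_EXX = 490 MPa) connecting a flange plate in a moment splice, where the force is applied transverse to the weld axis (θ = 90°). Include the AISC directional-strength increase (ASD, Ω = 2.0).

R_n/Ω ≈ 74 kN

t_e = 0.707 × 5 = 3.535 mm; A_we = 3.535 × 95 = 335.8 mm².
Directional factor: 1.0 + 0.5 sin^1.5(90°) = 1.5.
F_nw = 0.6 × 490 × 1.5 = 441 MPa.
R_n/Ω = (441 × 335.8) / 2.0 × 10⁻³ = 74.05 kN.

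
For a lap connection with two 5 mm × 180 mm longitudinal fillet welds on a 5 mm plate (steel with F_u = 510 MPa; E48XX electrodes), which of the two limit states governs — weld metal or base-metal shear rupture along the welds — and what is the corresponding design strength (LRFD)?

φR_n ≈ 275 kN (weld metal governs)

E48XX → F_EXX = 480 MPa.
t_e = 0.707 × 5 = 3.535 mm; L = 360 mm.
Weld metal: φR_n = 0.75 × 0.6 × 480 × 3.535 × 360 × 10⁻³ = 274.9 kN.
Base metal (shear rupture): φR_n = 0.75 × 0.6 × 510 × 5 × 360 × 10⁻³ = 413.1 kN.
Governing: weld metal.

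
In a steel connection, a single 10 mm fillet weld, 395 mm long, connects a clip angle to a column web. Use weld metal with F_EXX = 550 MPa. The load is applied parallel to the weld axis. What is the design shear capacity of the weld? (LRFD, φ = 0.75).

Effective throat t_e = 0.707 × 10 = 7.07 mm.
Total length L = 395 mm; A_we = 7.07 × 395 = 2793 mm².
F_nw = 0.6 F_EXX = 0.6 × 550 = 330 MPa.
φR_n = 0.75 × 330 × 2793 × 10⁻³ = 691.2 kN.

φR_n ≈ 691 kN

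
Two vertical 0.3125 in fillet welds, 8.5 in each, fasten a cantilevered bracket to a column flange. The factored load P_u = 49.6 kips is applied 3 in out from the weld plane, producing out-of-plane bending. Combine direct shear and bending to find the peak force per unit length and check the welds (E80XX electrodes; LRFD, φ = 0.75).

f_max ≈ 6.83 kip/in; adequate

E80XX → F_EXX = 80 ksi.
L_w = 2 × 8.5 = 17 in; section modulus (unit throat) S = 2 × L²/6 = 24.08 in².
Direct shear f_v = P/L_w = 49.6/17 = 2.918 kip/in.
Moment M = P × e = 49.6 × 3 = 148.8 kip·in; bending f_b = M/S = 6.179 kip/in.
f_max = √(f_v² + f_b²) = √(2.918² + 6.179²) = 6.833 kip/in.
φr_n = 0.75 × 0.6 × 80 × (0.707 × 0.3125) = 7.954 kip/in → adequate.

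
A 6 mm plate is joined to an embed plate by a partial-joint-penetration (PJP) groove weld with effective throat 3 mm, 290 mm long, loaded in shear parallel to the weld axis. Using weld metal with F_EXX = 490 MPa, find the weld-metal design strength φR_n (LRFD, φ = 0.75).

φR_n ≈ 192 kN

Effective throat (given) t_e = 3 mm.
A_we = 3 × 290 = 870 mm².
F_nw = 0.6 F_EXX = 294 MPa.
φR_n = 0.75 × 294 × 870 × 10⁻³ = 191.8 kN.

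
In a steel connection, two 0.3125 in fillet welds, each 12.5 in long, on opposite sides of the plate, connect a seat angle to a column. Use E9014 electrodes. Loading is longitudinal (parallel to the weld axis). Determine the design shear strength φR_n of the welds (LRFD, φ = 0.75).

E90XX → F_EXX = 90 ksi.
Effective throat t_e = 0.707 × 0.3125 = 0.2209 in.
Total length L = 25 in; A_we = 0.2209 × 25 = 5.523 in².
F_nw = 0.6 F_EXX = 0.6 × 90 = 54 ksi.
φR_n = 0.75 × 54 × 5.523 = 223.7 kips.

φR_n ≈ 224 kips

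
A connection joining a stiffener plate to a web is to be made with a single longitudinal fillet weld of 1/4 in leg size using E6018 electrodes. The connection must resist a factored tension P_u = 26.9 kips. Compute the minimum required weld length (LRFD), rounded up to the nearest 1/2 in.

L = 6 in

E60XX → F_EXX = 60 ksi.
Throat t_e = 0.707 × 0.25 = 0.1767 in.
φr_n = 0.75 × 0.6 × 60 × 0.1767 = 4.772 kips/in.
L_req = P_u / φr_n = 26.9 / 4.772 = 5.637 in total.
Round up → use L = 6 in.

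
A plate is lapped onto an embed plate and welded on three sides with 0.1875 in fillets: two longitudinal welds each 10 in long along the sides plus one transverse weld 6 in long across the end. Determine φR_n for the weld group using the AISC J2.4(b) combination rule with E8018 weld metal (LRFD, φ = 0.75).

φR_n ≈ 124 kips

E80XX → F_EXX = 80 ksi.
t_e = 0.707 × 0.1875 = 0.1326 in.
R_nwl = 0.6 × 80 × 0.1326 × 20 = 127.3 kips (longitudinal, 2 welds).
R_nwt = 0.6 × 80 × 0.1326 × 6 = 38.18 kips (transverse, base value).
(i) R_nwl + R_nwt = 165.4 kips; (ii) 0.85 R_nwl + 1.5 R_nwt = 165.4 kips.
R_n = max = 165.4 kips [governs: (ii)]; φR_n = 124.1 kips.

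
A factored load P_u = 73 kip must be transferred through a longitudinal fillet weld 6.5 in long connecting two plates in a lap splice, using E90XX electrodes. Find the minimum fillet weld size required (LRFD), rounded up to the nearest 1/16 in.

w = 7/16 in

E90XX → F_EXX = 90 ksi.
Total weld length L = 6.5 in.
Required throat t_e = P_u / (φ × 0.6 F_EXX × L) = 73 / (0.75 × 0.6 × 90 × 6.5) = 0.2773 in.
Required leg w = t_e / 0.707 = 0.3922 in → use 7/16 in.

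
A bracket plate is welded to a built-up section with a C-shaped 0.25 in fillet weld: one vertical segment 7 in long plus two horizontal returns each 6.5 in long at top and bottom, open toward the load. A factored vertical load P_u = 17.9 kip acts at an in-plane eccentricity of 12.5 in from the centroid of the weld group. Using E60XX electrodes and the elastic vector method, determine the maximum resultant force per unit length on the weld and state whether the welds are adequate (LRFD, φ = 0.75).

f_max ≈ 5.19 kip/in; NOT adequate

E60XX → F_EXX = 60 ksi.
Total weld length L_w = 20 in. Treat welds as unit-width lines.
Centroid: x̄ = 2×6.5×3.25 / 20 = 2.112 in from the vertical weld.
Polar moment about centroid: J = I_x + I_y = [7³/12 + 2×6.5×3.5²] + [7×2.112² + 2(6.5³/12 + 6.5×1.138²)] = 281.7 in³.
Direct shear f_v = P/L_w = 17.9 / 20 = 0.895 kip/in (vertical).
Torsion M = P·e = 17.9 × 12.5 = 223.75 kip·in.
Critical point at (x, y) = (4.388, 3.5) from centroid. f_tx = M·y/J = 2.78 kip/in; f_ty = M·x/J = 3.485 kip/in.
Resultant f_max = √[f_tx² + (f_v + f_ty)²] = √[2.78² + (0.895 + 3.485)²] = 5.188 kip/in.
Capacity per unit length: φr_n = 0.75 × 0.6 × 60 × (0.707 × 0.25) = 4.772 kip/in.
5.188 > 4.772 → NOT adequate.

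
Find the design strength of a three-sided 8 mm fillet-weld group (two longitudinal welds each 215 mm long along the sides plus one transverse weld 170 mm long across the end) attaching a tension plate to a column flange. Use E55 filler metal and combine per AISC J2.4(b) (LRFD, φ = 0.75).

E55XX → F_EXX = 550 MPa.
t_e = 0.707 × 8 = 5.656 mm.
R_nwl = 0.6 × 550 × 5.656 × 430 × 10⁻³ = 802.6 kN (longitudinal, 2 welds).
R_nwt = 0.6 × 550 × 5.656 × 170 × 10⁻³ = 317.3 kN (transverse, base value).
(i) R_nwl + R_nwt = 1120 kN; (ii) 0.85 R_nwl + 1.5 R_nwt = 1158 kN.
R_n = max = 1158 kN [governs: (ii)]; φR_n = 868.6 kN.

φR_n ≈ 869 kN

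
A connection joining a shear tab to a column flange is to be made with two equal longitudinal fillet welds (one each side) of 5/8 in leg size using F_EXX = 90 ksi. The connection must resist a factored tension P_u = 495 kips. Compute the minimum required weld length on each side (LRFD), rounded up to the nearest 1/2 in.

L = 14 in on each side

Throat t_e = 0.707 × 0.625 = 0.4419 in.
φr_n = 0.75 × 0.6 × 90 × 0.4419 = 17.9 kips/in.
L_req = P_u / φr_n = 495 / 17.9 = 27.66 in total.
Per side: 27.66 / 2 = 13.83 in.
Round up → use L = 14 in on each side.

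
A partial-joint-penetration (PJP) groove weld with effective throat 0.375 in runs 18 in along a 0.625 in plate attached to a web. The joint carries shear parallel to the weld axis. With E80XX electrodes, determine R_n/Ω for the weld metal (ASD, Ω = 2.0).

R_n/Ω ≈ 162 kips

E80XX → F_EXX = 80 ksi.
Effective throat (given) t_e = 0.375 in.
A_we = 0.375 × 18 = 6.75 in².
F_nw = 0.6 F_EXX = 48 ksi.
R_n/Ω = (48 × 6.75) / 2.0 = 162 kips.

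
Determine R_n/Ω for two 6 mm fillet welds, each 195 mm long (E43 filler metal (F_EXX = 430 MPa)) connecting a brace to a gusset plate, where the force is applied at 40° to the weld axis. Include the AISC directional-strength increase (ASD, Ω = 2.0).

R_n/Ω ≈ 268 kN

t_e = 0.707 × 6 = 4.242 mm; A_we = 4.242 × 390 = 1654 mm².
Directional factor: 1.0 + 0.5 sin^1.5(40°) = 1.258.
F_nw = 0.6 × 430 × 1.258 = 324.5 MPa.
R_n/Ω = (324.5 × 1654) / 2.0 × 10⁻³ = 268.4 kN.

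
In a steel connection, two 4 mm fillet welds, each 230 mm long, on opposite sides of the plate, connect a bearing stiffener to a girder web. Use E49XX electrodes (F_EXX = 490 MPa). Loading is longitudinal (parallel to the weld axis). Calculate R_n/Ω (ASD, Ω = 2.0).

Effective throat t_e = 0.707 × 4 = 2.828 mm.
Total length L = 460 mm; A_we = 2.828 × 460 = 1301 mm².
F_nw = 0.6 F_EXX = 0.6 × 490 = 294 MPa.
R_n = 294 × 1301 × 10⁻³ = 382.5 kN; R_n/Ω = 382.5/2.0 = 191.2 kN.

R_n/Ω ≈ 191 kN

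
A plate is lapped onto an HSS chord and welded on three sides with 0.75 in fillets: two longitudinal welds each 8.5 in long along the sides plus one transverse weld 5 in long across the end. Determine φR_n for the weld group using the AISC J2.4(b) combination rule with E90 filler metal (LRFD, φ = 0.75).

E90XX → F_EXX = 90 ksi.
t_e = 0.707 × 0.75 = 0.5302 in.
R_nwl = 0.6 × 90 × 0.5302 × 17 = 486.8 kip (longitudinal, 2 welds).
R_nwt = 0.6 × 90 × 0.5302 × 5 = 143.2 kip (transverse, base value).
(i) R_nwl + R_nwt = 629.9 kip; (ii) 0.85 R_nwl + 1.5 R_nwt = 628.5 kip.
R_n = max = 629.9 kip [governs: (i)]; φR_n = 472.5 kip.

φR_n ≈ 472 kip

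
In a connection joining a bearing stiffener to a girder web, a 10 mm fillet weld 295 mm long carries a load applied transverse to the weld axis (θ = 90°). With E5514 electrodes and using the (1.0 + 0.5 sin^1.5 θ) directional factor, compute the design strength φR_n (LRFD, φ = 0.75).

E55XX → F_EXX = 550 MPa.
t_e = 0.707 × 10 = 7.07 mm; A_we = 7.07 × 295 = 2086 mm².
Directional factor: 1.0 + 0.5 sin^1.5(90°) = 1.5.
F_nw = 0.6 × 550 × 1.5 = 495 MPa.
φR_n = 0.75 × 495 × 2086 × 10⁻³ = 774.3 kN.

φR_n ≈ 774 kN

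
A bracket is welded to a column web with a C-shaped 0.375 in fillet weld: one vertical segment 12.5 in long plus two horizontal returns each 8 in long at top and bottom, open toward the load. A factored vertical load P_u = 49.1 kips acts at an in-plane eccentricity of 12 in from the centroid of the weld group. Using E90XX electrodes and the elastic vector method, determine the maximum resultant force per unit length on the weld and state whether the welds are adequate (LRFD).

E90XX → F_EXX = 90 ksi.
Total weld length L_w = 28.5 in. Treat welds as unit-width lines.
Centroid: x̄ = 2×8×4 / 28.5 = 2.246 in from the vertical weld.
Polar moment about centroid: J = I_x + I_y = [12.5³/12 + 2×8×6.25²] + [12.5×2.246² + 2(8³/12 + 8×1.754²)] = 985.4 in³.
Direct shear f_v = P/L_w = 49.1 / 28.5 = 1.723 kip/in (vertical).
Torsion M = P·e = 49.1 × 12 = 589.2 kip·in.
Critical point at (x, y) = (5.754, 6.25) from centroid. f_tx = M·y/J = 3.737 kip/in; f_ty = M·x/J = 3.441 kip/in.
Resultant f_max = √[f_tx² + (f_v + f_ty)²] = √[3.737² + (1.723 + 3.441)²] = 6.374 kip/in.
Capacity per unit length: φr_n = 0.75 × 0.6 × 90 × (0.707 × 0.375) = 10.74 kip/in.
6.374 ≤ 10.74 → adequate.

f_max ≈ 6.37 kip/in; adequate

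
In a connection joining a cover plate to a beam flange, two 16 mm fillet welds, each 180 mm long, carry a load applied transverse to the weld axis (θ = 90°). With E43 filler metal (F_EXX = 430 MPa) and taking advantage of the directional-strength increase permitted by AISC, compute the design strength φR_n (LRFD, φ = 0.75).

φR_n ≈ 1180 kN

t_e = 0.707 × 16 = 11.31 mm; A_we = 11.31 × 360 = 4072 mm².
Directional factor: 1.0 + 0.5 sin^1.5(90°) = 1.5.
F_nw = 0.6 × 430 × 1.5 = 387 MPa.
φR_n = 0.75 × 387 × 4072 × 10⁻³ = 1182 kN.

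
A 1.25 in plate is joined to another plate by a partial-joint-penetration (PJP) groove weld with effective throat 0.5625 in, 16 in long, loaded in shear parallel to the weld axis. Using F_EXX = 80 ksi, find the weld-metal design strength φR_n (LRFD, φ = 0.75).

φR_n ≈ 324 kips

Effective throat (given) t_e = 0.5625 in.
A_we = 0.5625 × 16 = 9 in².
F_nw = 0.6 F_EXX = 48 ksi.
φR_n = 0.75 × 48 × 9 = 324 kips.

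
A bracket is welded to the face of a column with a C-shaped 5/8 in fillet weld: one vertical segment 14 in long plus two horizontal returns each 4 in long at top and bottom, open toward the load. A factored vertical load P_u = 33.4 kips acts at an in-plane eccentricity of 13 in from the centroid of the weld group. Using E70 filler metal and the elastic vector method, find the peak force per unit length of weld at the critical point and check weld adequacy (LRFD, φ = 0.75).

E70XX → F_EXX = 70 ksi.
Total weld length L_w = 22 in. Treat welds as unit-width lines.
Centroid: x̄ = 2×4×2 / 22 = 0.7273 in from the vertical weld.
Polar moment about centroid: J = I_x + I_y = [14³/12 + 2×4×7²] + [14×0.7273² + 2(4³/12 + 4×1.273²)] = 651.7 in³.
Direct shear f_v = P/L_w = 33.4 / 22 = 1.518 kip/in (vertical).
Torsion M = P·e = 33.4 × 13 = 434.2 kip·in.
Critical point at (x, y) = (3.273, 7) from centroid. f_tx = M·y/J = 4.664 kip/in; f_ty = M·x/J = 2.18 kip/in.
Resultant f_max = √[f_tx² + (f_v + f_ty)²] = √[4.664² + (1.518 + 2.18)²] = 5.952 kip/in.
Capacity per unit length: φr_n = 0.75 × 0.6 × 70 × (0.707 × 0.625) = 13.92 kip/in.
5.952 ≤ 13.92 → adequate.

f_max ≈ 5.95 kip/in; adequate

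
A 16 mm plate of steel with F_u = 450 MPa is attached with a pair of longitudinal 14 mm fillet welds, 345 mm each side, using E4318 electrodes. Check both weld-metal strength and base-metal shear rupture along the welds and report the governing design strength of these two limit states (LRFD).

E43XX → F_EXX = 430 MPa.
t_e = 0.707 × 14 = 9.898 mm; L = 690 mm.
Weld metal: φR_n = 0.75 × 0.6 × 430 × 9.898 × 690 × 10⁻³ = 1322 kN.
Base metal (shear rupture): φR_n = 0.75 × 0.6 × 450 × 16 × 690 × 10⁻³ = 2236 kN.
Governing: weld metal.

φR_n ≈ 1320 kN (weld metal governs)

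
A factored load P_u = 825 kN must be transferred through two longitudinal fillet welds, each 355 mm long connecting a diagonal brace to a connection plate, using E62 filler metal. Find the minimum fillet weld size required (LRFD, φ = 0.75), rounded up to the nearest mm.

E62XX → F_EXX = 620 MPa.
Total weld length L = 710 mm.
Required throat t_e = P_u / (φ × 0.6 F_EXX × L) = 825 / (0.75 × 0.6 × 620 × 710 × 10⁻³) = 4.165 mm.
Required leg w = t_e / 0.707 = 5.891 mm → use 6 mm.

w = 6 mm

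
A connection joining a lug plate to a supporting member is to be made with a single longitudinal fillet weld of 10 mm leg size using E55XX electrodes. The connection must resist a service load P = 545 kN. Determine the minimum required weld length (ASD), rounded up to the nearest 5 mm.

L = 470 mm

E55XX → F_EXX = 550 MPa.
Throat t_e = 0.707 × 10 = 7.07 mm.
r_n/Ω = (0.6 × 550 × 7.07) / 2.0 = 1167 N/mm = 1.167 kN/mm.
L_req = P / (r_n/Ω) = 545 / 1.167 = 467.2 mm total.
Round up → use L = 470 mm.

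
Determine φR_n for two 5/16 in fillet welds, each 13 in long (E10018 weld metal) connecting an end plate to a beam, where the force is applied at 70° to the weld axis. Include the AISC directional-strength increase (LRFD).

E100XX → F_EXX = 100 ksi.
t_e = 0.707 × 0.3125 = 0.2209 in; A_we = 0.2209 × 26 = 5.744 in².
Directional factor: 1.0 + 0.5 sin^1.5(70°) = 1.455.
F_nw = 0.6 × 100 × 1.455 = 87.33 ksi.
φR_n = 0.75 × 87.33 × 5.744 = 376.2 kip.

φR_n ≈ 376 kip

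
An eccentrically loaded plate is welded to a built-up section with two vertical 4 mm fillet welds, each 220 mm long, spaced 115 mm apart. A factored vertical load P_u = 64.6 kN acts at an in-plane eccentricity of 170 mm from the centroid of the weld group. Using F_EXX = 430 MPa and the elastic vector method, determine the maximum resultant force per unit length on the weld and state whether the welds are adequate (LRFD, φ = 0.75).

f_max ≈ 507 N/mm; adequate

Total weld length L_w = 440 mm. Treat welds as unit-width lines.
Polar moment about centroid: J = 2[d³/12 + d(b/2)²] = 2[220³/12 + 220×57.5²] = 3229000 mm³.
Direct shear f_v = P/L_w = 64.6×10³ / 440 = 146.8 N/mm (vertical).
Torsion M = P·e = 64.6×10³ × 170 = 10982000 N·mm.
Critical point at (x, y) = (57.5, 110) from centroid. f_tx = M·y/J = 374.1 N/mm; f_ty = M·x/J = 195.5 N/mm.
Resultant f_max = √[f_tx² + (f_v + f_ty)²] = √[374.1² + (146.8 + 195.5)²] = 507.1 N/mm.
Capacity per unit length: φr_n = 0.75 × 0.6 × 430 × (0.707 × 4) = 547.2 N/mm.
507.1 ≤ 547.2 → adequate.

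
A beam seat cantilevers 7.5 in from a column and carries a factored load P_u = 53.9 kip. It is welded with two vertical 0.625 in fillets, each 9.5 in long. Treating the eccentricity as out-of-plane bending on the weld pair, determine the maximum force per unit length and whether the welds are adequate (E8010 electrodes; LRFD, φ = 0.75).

f_max ≈ 13.7 kip/in; adequate

E80XX → F_EXX = 80 ksi.
L_w = 2 × 9.5 = 19 in; section modulus (unit throat) S = 2 × L²/6 = 30.08 in².
Direct shear f_v = P/L_w = 53.9/19 = 2.837 kip/in.
Moment M = P × e = 53.9 × 7.5 = 404.25 kip·in; bending f_b = M/S = 13.44 kip/in.
f_max = √(f_v² + f_b²) = √(2.837² + 13.44²) = 13.73 kip/in.
φr_n = 0.75 × 0.6 × 80 × (0.707 × 0.625) = 15.91 kip/in → adequate.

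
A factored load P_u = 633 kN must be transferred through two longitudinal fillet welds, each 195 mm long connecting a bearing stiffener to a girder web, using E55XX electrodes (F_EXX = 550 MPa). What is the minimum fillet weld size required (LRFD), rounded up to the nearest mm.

w = 10 mm

Total weld length L = 390 mm.
Required throat t_e = P_u / (φ × 0.6 F_EXX × L) = 633 / (0.75 × 0.6 × 550 × 390 × 10⁻³) = 6.558 mm.
Required leg w = t_e / 0.707 = 9.276 mm → use 10 mm.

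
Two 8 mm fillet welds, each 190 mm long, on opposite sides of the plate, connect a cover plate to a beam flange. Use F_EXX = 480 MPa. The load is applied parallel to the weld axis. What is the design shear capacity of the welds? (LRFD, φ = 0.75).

φR_n ≈ 464 kN

Effective throat t_e = 0.707 × 8 = 5.656 mm.
Total length L = 380 mm; A_we = 5.656 × 380 = 2149 mm².
F_nw = 0.6 F_EXX = 0.6 × 480 = 288 MPa.
φR_n = 0.75 × 288 × 2149 × 10⁻³ = 464.2 kN.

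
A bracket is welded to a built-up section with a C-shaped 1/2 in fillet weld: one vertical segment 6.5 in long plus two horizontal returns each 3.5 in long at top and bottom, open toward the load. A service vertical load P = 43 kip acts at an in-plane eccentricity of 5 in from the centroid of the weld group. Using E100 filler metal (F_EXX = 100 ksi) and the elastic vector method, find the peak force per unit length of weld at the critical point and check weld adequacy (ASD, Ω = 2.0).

Total weld length L_w = 13.5 in. Treat welds as unit-width lines.
Centroid: x̄ = 2×3.5×1.75 / 13.5 = 0.9074 in from the vertical weld.
Polar moment about centroid: J = I_x + I_y = [6.5³/12 + 2×3.5×3.25²] + [6.5×0.9074² + 2(3.5³/12 + 3.5×0.8426²)] = 114.3 in³.
Direct shear f_v = P/L_w = 43 / 13.5 = 3.185 kip/in (vertical).
Torsion M = P·e = 43 × 5 = 215 kip·in.
Critical point at (x, y) = (2.593, 3.25) from centroid. f_tx = M·y/J = 6.114 kip/in; f_ty = M·x/J = 4.877 kip/in.
Resultant f_max = √[f_tx² + (f_v + f_ty)²] = √[6.114² + (3.185 + 4.877)²] = 10.12 kip/in.
Capacity per unit length: r_n/Ω = (1/2.0) × 0.6 × 100 × (0.707 × 0.5) = 10.6 kip/in.
10.12 ≤ 10.6 → adequate.

f_max ≈ 10.1 kip/in; adequate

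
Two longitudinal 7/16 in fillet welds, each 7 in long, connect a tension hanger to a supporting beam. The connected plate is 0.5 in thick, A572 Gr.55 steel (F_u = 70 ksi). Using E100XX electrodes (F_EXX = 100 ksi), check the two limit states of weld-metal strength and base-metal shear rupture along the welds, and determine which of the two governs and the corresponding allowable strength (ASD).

t_e = 0.707 × 0.4375 = 0.3093 in; L = 14 in.
Weld metal: R_n/Ω = (1/2.0) × 0.6 × 100 × 0.3093 × 14 = 129.9 kip.
Base metal (shear rupture): R_n/Ω = (1/2.0) × 0.6 × 70 × 0.5 × 14 = 147 kip.
Governing: weld metal.

R_n/Ω ≈ 130 kip (weld metal governs)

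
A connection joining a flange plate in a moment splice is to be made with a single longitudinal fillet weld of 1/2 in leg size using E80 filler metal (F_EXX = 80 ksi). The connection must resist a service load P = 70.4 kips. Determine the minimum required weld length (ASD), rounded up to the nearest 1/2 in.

L = 8.5 in

Throat t_e = 0.707 × 0.5 = 0.3535 in.
r_n/Ω = (0.6 × 80 × 0.3535) / 2.0 = 8.484 kip/in.
L_req = P / (r_n/Ω) = 70.4 / 8.484 = 8.298 in total.
Round up → use L = 8.5 in.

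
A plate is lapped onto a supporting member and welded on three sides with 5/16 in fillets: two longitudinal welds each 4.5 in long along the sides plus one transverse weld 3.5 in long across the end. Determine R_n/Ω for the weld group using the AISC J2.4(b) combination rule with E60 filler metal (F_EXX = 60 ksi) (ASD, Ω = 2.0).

R_n/Ω ≈ 51.3 kip

t_e = 0.707 × 0.3125 = 0.2209 in.
R_nwl = 0.6 × 60 × 0.2209 × 9 = 71.58 kip (longitudinal, 2 welds).
R_nwt = 0.6 × 60 × 0.2209 × 3.5 = 27.84 kip (transverse, base value).
(i) R_nwl + R_nwt = 99.42 kip; (ii) 0.85 R_nwl + 1.5 R_nwt = 102.6 kip.
R_n = max = 102.6 kip [governs: (ii)]; R_n/Ω = 51.3 kip.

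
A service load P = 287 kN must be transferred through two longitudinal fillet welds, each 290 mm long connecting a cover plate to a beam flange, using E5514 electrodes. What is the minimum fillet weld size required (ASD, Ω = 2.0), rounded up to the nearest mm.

w = 5 mm

E55XX → F_EXX = 550 MPa.
Total weld length L = 580 mm.
Required throat t_e = P × Ω / (0.6 F_EXX × L) = 287 × 2.0 / (0.6 × 550 × 580 × 10⁻³) = 2.999 mm.
Required leg w = t_e / 0.707 = 4.242 mm → use 5 mm.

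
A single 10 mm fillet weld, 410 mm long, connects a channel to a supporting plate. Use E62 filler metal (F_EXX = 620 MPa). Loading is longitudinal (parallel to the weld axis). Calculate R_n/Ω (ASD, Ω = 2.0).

Effective throat t_e = 0.707 × 10 = 7.07 mm.
Total length L = 410 mm; A_we = 7.07 × 410 = 2899 mm².
F_nw = 0.6 F_EXX = 0.6 × 620 = 372 MPa.
R_n = 372 × 2899 × 10⁻³ = 1078 kN; R_n/Ω = 1078/2.0 = 539.2 kN.

R_n/Ω ≈ 539 kN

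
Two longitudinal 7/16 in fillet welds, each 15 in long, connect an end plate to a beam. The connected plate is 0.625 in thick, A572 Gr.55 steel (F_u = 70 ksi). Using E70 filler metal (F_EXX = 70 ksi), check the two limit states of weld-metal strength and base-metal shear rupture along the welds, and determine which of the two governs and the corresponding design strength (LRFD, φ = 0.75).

t_e = 0.707 × 0.4375 = 0.3093 in; L = 30 in.
Weld metal: φR_n = 0.75 × 0.6 × 70 × 0.3093 × 30 = 292.3 kips.
Base metal (shear rupture): φR_n = 0.75 × 0.6 × 70 × 0.625 × 30 = 590.6 kips.
Governing: weld metal.

φR_n ≈ 292 kips (weld metal governs)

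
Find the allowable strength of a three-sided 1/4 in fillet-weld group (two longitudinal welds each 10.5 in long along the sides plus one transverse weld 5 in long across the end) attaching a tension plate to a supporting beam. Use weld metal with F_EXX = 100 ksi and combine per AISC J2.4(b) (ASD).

t_e = 0.707 × 0.25 = 0.1767 in.
R_nwl = 0.6 × 100 × 0.1767 × 21 = 222.7 kip (longitudinal, 2 welds).
R_nwt = 0.6 × 100 × 0.1767 × 5 = 53.02 kip (transverse, base value).
(i) R_nwl + R_nwt = 275.7 kip; (ii) 0.85 R_nwl + 1.5 R_nwt = 268.8 kip.
R_n = max = 275.7 kip [governs: (i)]; R_n/Ω = 137.9 kip.

R_n/Ω ≈ 138 kip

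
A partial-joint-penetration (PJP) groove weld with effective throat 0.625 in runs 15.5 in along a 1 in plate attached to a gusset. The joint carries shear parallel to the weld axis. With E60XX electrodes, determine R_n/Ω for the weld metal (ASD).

R_n/Ω ≈ 174 kips

E60XX → F_EXX = 60 ksi.
Effective throat (given) t_e = 0.625 in.
A_we = 0.625 × 15.5 = 9.688 in².
F_nw = 0.6 F_EXX = 36 ksi.
R_n/Ω = (36 × 9.688) / 2.0 = 174.4 kips.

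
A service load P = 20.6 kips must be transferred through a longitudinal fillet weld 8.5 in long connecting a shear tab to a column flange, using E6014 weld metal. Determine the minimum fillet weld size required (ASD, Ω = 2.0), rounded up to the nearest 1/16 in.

E60XX → F_EXX = 60 ksi.
Total weld length L = 8.5 in.
Required throat t_e = P × Ω / (0.6 F_EXX × L) = 20.6 × 2.0 / (0.6 × 60 × 8.5) = 0.1346 in.
Required leg w = t_e / 0.707 = 0.1904 in → use 1/4 in.

w = 1/4 in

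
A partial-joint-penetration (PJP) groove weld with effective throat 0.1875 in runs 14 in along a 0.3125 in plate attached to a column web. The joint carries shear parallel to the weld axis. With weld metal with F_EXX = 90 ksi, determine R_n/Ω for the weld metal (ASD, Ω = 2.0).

R_n/Ω ≈ 70.9 kip

Effective throat (given) t_e = 0.1875 in.
A_we = 0.1875 × 14 = 2.625 in².
F_nw = 0.6 F_EXX = 54 ksi.
R_n/Ω = (54 × 2.625) / 2.0 = 70.88 kip.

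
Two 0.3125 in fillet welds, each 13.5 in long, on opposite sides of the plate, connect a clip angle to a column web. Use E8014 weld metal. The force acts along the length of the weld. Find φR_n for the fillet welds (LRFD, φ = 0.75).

φR_n ≈ 215 kip

E80XX → F_EXX = 80 ksi.
Effective throat t_e = 0.707 × 0.3125 = 0.2209 in.
Total length L = 27 in; A_we = 0.2209 × 27 = 5.965 in².
F_nw = 0.6 F_EXX = 0.6 × 80 = 48 ksi.
φR_n = 0.75 × 48 × 5.965 = 214.8 kip.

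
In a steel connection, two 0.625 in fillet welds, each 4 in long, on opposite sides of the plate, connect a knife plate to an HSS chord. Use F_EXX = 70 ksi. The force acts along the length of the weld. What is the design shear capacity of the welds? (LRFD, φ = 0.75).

Effective throat t_e = 0.707 × 0.625 = 0.4419 in.
Total length L = 8 in; A_we = 0.4419 × 8 = 3.535 in².
F_nw = 0.6 F_EXX = 0.6 × 70 = 42 ksi.
φR_n = 0.75 × 42 × 3.535 = 111.4 kips.

φR_n ≈ 111 kips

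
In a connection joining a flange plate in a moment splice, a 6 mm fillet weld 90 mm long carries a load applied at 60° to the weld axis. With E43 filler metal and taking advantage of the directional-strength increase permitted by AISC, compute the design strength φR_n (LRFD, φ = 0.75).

E43XX → F_EXX = 430 MPa.
t_e = 0.707 × 6 = 4.242 mm; A_we = 4.242 × 90 = 381.8 mm².
Directional factor: 1.0 + 0.5 sin^1.5(60°) = 1.403.
F_nw = 0.6 × 430 × 1.403 = 362 MPa.
φR_n = 0.75 × 362 × 381.8 × 10⁻³ = 103.6 kN.

φR_n ≈ 104 kN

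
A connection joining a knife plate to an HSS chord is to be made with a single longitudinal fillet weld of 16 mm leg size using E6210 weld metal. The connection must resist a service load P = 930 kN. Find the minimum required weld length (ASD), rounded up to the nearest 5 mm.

E62XX → F_EXX = 620 MPa.
Throat t_e = 0.707 × 16 = 11.31 mm.
r_n/Ω = (0.6 × 620 × 11.31) / 2.0 = 2104 N/mm = 2.104 kN/mm.
L_req = P / (r_n/Ω) = 930 / 2.104 = 442 mm total.
Round up → use L = 445 mm.

L = 445 mm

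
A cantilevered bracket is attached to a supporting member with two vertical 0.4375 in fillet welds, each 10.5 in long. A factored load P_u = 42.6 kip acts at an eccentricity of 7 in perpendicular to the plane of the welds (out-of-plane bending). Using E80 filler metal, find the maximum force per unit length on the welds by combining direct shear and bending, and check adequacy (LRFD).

f_max ≈ 8.36 kip/in; adequate

E80XX → F_EXX = 80 ksi.
L_w = 2 × 10.5 = 21 in; section modulus (unit throat) S = 2 × L²/6 = 36.75 in².
Direct shear f_v = P/L_w = 42.6/21 = 2.029 kip/in.
Moment M = P × e = 42.6 × 7 = 298.2 kip·in; bending f_b = M/S = 8.114 kip/in.
f_max = √(f_v² + f_b²) = √(2.029² + 8.114²) = 8.364 kip/in.
φr_n = 0.75 × 0.6 × 80 × (0.707 × 0.4375) = 11.14 kip/in → adequate.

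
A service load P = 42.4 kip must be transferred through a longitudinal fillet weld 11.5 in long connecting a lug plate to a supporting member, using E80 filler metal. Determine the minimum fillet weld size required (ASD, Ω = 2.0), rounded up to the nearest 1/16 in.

E80XX → F_EXX = 80 ksi.
Total weld length L = 11.5 in.
Required throat t_e = P × Ω / (0.6 F_EXX × L) = 42.4 × 2.0 / (0.6 × 80 × 11.5) = 0.1536 in.
Required leg w = t_e / 0.707 = 0.2173 in → use 1/4 in.

w = 1/4 in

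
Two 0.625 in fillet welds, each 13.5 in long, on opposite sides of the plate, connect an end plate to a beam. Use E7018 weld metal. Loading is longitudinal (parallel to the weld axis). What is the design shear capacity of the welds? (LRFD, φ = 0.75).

φR_n ≈ 376 kips

E70XX → F_EXX = 70 ksi.
Effective throat t_e = 0.707 × 0.625 = 0.4419 in.
Total length L = 27 in; A_we = 0.4419 × 27 = 11.93 in².
F_nw = 0.6 F_EXX = 0.6 × 70 = 42 ksi.
φR_n = 0.75 × 42 × 11.93 = 375.8 kips.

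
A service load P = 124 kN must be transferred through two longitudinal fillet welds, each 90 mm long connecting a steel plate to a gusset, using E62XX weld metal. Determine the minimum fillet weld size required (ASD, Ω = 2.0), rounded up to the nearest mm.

w = 6 mm

E62XX → F_EXX = 620 MPa.
Total weld length L = 180 mm.
Required throat t_e = P × Ω / (0.6 F_EXX × L) = 124 × 2.0 / (0.6 × 620 × 180 × 10⁻³) = 3.704 mm.
Required leg w = t_e / 0.707 = 5.239 mm → use 6 mm.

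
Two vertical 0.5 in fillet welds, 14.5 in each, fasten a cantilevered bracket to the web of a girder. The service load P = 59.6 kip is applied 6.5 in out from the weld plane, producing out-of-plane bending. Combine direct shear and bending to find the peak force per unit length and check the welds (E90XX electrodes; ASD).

f_max ≈ 5.9 kip/in; adequate

E90XX → F_EXX = 90 ksi.
L_w = 2 × 14.5 = 29 in; section modulus (unit throat) S = 2 × L²/6 = 70.08 in².
Direct shear f_v = P/L_w = 59.6/29 = 2.055 kip/in.
Moment M = P × e = 59.6 × 6.5 = 387.4 kip·in; bending f_b = M/S = 5.528 kip/in.
f_max = √(f_v² + f_b²) = √(2.055² + 5.528²) = 5.897 kip/in.
r_n/Ω = (1/2.0) × 0.6 × 90 × (0.707 × 0.5) = 9.544 kip/in → adequate.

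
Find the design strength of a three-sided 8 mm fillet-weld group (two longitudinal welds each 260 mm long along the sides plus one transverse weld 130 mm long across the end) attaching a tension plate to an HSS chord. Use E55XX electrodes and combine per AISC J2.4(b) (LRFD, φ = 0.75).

E55XX → F_EXX = 550 MPa.
t_e = 0.707 × 8 = 5.656 mm.
R_nwl = 0.6 × 550 × 5.656 × 520 × 10⁻³ = 970.6 kN (longitudinal, 2 welds).
R_nwt = 0.6 × 550 × 5.656 × 130 × 10⁻³ = 242.6 kN (transverse, base value).
(i) R_nwl + R_nwt = 1213 kN; (ii) 0.85 R_nwl + 1.5 R_nwt = 1189 kN.
R_n = max = 1213 kN [governs: (i)]; φR_n = 909.9 kN.

φR_n ≈ 910 kN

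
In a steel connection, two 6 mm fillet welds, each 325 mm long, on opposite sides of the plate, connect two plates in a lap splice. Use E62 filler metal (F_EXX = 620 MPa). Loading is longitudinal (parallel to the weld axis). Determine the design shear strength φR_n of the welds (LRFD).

Effective throat t_e = 0.707 × 6 = 4.242 mm.
Total length L = 650 mm; A_we = 4.242 × 650 = 2757 mm².
F_nw = 0.6 F_EXX = 0.6 × 620 = 372 MPa.
φR_n = 0.75 × 372 × 2757 × 10⁻³ = 769.3 kN.

φR_n ≈ 769 kN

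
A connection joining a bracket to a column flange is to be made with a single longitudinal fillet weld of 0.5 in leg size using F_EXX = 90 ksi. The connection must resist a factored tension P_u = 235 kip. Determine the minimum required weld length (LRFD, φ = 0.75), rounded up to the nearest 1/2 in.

L = 16.5 in

Throat t_e = 0.707 × 0.5 = 0.3535 in.
φr_n = 0.75 × 0.6 × 90 × 0.3535 = 14.32 kip/in.
L_req = P_u / φr_n = 235 / 14.32 = 16.41 in total.
Round up → use L = 16.5 in.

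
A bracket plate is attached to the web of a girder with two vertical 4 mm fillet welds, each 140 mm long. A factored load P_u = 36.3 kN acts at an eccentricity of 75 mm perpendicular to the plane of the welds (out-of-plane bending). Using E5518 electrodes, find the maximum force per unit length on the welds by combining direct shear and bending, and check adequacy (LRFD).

E55XX → F_EXX = 550 MPa.
L_w = 2 × 140 = 280 mm; section modulus (unit throat) S = 2 × L²/6 = 6533 mm².
Direct shear f_v = P/L_w = 36.3×10³/280 = 129.6 N/mm.
Moment M = P × e = 36.3×10³ × 75 = 2722500 N·mm; bending f_b = M/S = 416.7 N/mm.
f_max = √(f_v² + f_b²) = √(129.6² + 416.7²) = 436.4 N/mm.
φr_n = 0.75 × 0.6 × 550 × (0.707 × 4) = 699.9 N/mm → adequate.

f_max ≈ 436 N/mm; adequate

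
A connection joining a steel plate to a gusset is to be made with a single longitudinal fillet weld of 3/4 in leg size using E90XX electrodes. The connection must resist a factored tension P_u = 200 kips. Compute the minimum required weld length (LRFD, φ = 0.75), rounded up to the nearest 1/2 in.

E90XX → F_EXX = 90 ksi.
Throat t_e = 0.707 × 0.75 = 0.5302 in.
φr_n = 0.75 × 0.6 × 90 × 0.5302 = 21.48 kips/in.
L_req = P_u / φr_n = 200 / 21.48 = 9.313 in total.
Round up → use L = 9.5 in.

L = 9.5 in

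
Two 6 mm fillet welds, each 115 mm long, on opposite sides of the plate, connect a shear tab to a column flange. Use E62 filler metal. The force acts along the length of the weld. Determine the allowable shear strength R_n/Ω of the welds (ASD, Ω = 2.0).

E62XX → F_EXX = 620 MPa.
Effective throat t_e = 0.707 × 6 = 4.242 mm.
Total length L = 230 mm; A_we = 4.242 × 230 = 975.7 mm².
F_nw = 0.6 F_EXX = 0.6 × 620 = 372 MPa.
R_n = 372 × 975.7 × 10⁻³ = 362.9 kN; R_n/Ω = 362.9/2.0 = 181.5 kN.

R_n/Ω ≈ 181 kN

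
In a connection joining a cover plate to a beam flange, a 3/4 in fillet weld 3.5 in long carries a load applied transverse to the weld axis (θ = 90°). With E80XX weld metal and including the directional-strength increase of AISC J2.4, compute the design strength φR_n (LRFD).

E80XX → F_EXX = 80 ksi.
t_e = 0.707 × 0.75 = 0.5302 in; A_we = 0.5302 × 3.5 = 1.856 in².
Directional factor: 1.0 + 0.5 sin^1.5(90°) = 1.5.
F_nw = 0.6 × 80 × 1.5 = 72 ksi.
φR_n = 0.75 × 72 × 1.856 = 100.2 kips.

φR_n ≈ 100 kips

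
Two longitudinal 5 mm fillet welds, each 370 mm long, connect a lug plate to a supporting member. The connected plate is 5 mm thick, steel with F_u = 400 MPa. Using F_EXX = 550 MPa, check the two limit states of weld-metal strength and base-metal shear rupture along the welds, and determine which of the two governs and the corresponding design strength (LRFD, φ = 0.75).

t_e = 0.707 × 5 = 3.535 mm; L = 740 mm.
Weld metal: φR_n = 0.75 × 0.6 × 550 × 3.535 × 740 × 10⁻³ = 647.4 kN.
Base metal (shear rupture): φR_n = 0.75 × 0.6 × 400 × 5 × 740 × 10⁻³ = 666 kN.
Governing: weld metal.

φR_n ≈ 647 kN (weld metal governs)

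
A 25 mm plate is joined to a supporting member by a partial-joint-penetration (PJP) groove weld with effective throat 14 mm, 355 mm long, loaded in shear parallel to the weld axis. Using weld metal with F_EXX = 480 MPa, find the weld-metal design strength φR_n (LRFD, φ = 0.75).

φR_n ≈ 1070 kN

Effective throat (given) t_e = 14 mm.
A_we = 14 × 355 = 4970 mm².
F_nw = 0.6 F_EXX = 288 MPa.
φR_n = 0.75 × 288 × 4970 × 10⁻³ = 1074 kN.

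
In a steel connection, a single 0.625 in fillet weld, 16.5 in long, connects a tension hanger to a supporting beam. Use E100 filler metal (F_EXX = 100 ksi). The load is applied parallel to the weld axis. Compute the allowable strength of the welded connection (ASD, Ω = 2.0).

R_n/Ω ≈ 219 kip

Effective throat t_e = 0.707 × 0.625 = 0.4419 in.
Total length L = 16.5 in; A_we = 0.4419 × 16.5 = 7.291 in².
F_nw = 0.6 F_EXX = 0.6 × 100 = 60 ksi.
R_n = 60 × 7.291 = 437.5 kip; R_n/Ω = 437.5/2.0 = 218.7 kip.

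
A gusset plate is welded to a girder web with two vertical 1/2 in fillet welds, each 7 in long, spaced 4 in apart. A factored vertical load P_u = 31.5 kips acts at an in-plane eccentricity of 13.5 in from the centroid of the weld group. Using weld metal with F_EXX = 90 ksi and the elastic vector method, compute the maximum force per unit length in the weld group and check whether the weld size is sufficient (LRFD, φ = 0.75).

Total weld length L_w = 14 in. Treat welds as unit-width lines.
Polar moment about centroid: J = 2[d³/12 + d(b/2)²] = 2[7³/12 + 7×2²] = 113.2 in³.
Direct shear f_v = P/L_w = 31.5 / 14 = 2.25 kip/in (vertical).
Torsion M = P·e = 31.5 × 13.5 = 425.25 kip·in.
Critical point at (x, y) = (2, 3.5) from centroid. f_tx = M·y/J = 13.15 kip/in; f_ty = M·x/J = 7.515 kip/in.
Resultant f_max = √[f_tx² + (f_v + f_ty)²] = √[13.15² + (2.25 + 7.515)²] = 16.38 kip/in.
Capacity per unit length: φr_n = 0.75 × 0.6 × 90 × (0.707 × 0.5) = 14.32 kip/in.
16.38 > 14.32 → NOT adequate.

f_max ≈ 16.4 kip/in; NOT adequate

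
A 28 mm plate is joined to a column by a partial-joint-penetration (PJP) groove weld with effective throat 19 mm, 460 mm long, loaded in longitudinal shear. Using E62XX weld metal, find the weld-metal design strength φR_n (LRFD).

E62XX → F_EXX = 620 MPa.
Effective throat (given) t_e = 19 mm.
A_we = 19 × 460 = 8740 mm².
F_nw = 0.6 F_EXX = 372 MPa.
φR_n = 0.75 × 372 × 8740 × 10⁻³ = 2438 kN.

φR_n ≈ 2440 kN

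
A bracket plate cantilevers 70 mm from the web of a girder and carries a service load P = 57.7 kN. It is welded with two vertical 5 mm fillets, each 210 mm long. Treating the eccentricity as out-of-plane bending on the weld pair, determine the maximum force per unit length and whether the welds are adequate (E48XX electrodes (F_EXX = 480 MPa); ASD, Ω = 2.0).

f_max ≈ 307 N/mm; adequate

L_w = 2 × 210 = 420 mm; section modulus (unit throat) S = 2 × L²/6 = 14700 mm².
Direct shear f_v = P/L_w = 57.7×10³/420 = 137.4 N/mm.
Moment M = P × e = 57.7×10³ × 70 = 4039000 N·mm; bending f_b = M/S = 274.8 N/mm.
f_max = √(f_v² + f_b²) = √(137.4² + 274.8²) = 307.2 N/mm.
r_n/Ω = (1/2.0) × 0.6 × 480 × (0.707 × 5) = 509 N/mm → adequate.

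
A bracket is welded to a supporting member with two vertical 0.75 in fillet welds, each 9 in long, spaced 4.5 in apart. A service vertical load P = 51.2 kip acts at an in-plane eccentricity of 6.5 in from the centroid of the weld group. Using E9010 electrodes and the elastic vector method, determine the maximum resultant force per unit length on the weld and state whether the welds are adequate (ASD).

f_max ≈ 9.49 kip/in; adequate

E90XX → F_EXX = 90 ksi.
Total weld length L_w = 18 in. Treat welds as unit-width lines.
Polar moment about centroid: J = 2[d³/12 + d(b/2)²] = 2[9³/12 + 9×2.25²] = 212.6 in³.
Direct shear f_v = P/L_w = 51.2 / 18 = 2.844 kip/in (vertical).
Torsion M = P·e = 51.2 × 6.5 = 332.8 kip·in.
Critical point at (x, y) = (2.25, 4.5) from centroid. f_tx = M·y/J = 7.043 kip/in; f_ty = M·x/J = 3.522 kip/in.
Resultant f_max = √[f_tx² + (f_v + f_ty)²] = √[7.043² + (2.844 + 3.522)²] = 9.494 kip/in.
Capacity per unit length: r_n/Ω = (1/2.0) × 0.6 × 90 × (0.707 × 0.75) = 14.32 kip/in.
9.494 ≤ 14.32 → adequate.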